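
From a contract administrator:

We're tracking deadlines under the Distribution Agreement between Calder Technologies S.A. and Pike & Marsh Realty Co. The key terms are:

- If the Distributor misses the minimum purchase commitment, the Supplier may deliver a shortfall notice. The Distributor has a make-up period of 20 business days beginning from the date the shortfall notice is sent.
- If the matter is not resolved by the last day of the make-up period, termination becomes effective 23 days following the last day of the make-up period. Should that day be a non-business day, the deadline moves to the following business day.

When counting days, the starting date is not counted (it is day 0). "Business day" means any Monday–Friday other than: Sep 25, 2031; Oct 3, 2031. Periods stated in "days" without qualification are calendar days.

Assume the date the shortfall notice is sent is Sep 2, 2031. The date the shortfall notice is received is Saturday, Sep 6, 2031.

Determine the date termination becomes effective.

From Tuesday, Sep 2, 2031, 20 business days (Sep 3, Sep 4, Sep 5, Sep 8, …, Sep 29, Sep 30, Oct 1, skipping weekends and the listed holiday on Sep 25) brings us to Wednesday, Oct 1, 2031, which is the last day of the make-up period.
The date termination becomes effective: 23 calendar days after Oct 1, 2031 is Oct 24, 2031. Oct 24, 2031 is a Friday and is not a listed holiday, so no roll-forward applies.

Oct 24, 2031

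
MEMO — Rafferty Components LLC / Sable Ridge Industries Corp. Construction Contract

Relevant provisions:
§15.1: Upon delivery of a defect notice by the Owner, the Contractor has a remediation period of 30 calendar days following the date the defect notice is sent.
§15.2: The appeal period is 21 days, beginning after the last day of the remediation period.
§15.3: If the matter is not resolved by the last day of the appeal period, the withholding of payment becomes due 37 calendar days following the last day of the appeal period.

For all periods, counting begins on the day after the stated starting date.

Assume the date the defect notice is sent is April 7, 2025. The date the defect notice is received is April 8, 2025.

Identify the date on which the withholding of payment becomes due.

July 4, 2025

Adding 30 calendar days to April 7, 2025 gives May 7, 2025, which is the last day of the remediation period.
The last day of the appeal period: May 7, 2025 + 21 days = May 28, 2025.
Adding 37 calendar days to May 28, 2025 gives July 4, 2025, which is the date on which the withholding of payment becomes due.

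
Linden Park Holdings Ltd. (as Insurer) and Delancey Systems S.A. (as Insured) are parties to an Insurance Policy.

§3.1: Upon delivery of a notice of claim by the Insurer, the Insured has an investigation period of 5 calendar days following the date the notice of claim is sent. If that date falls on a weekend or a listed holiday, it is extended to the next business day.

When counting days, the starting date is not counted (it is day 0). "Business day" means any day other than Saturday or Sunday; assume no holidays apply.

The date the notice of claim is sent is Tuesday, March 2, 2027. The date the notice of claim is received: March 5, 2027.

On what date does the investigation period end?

March 8, 2027

The last day of the investigation period: March 2, 2027 + 5 days = March 7, 2027. That falls on a Sunday, so it rolls to the next business day, Monday, March 8, 2027.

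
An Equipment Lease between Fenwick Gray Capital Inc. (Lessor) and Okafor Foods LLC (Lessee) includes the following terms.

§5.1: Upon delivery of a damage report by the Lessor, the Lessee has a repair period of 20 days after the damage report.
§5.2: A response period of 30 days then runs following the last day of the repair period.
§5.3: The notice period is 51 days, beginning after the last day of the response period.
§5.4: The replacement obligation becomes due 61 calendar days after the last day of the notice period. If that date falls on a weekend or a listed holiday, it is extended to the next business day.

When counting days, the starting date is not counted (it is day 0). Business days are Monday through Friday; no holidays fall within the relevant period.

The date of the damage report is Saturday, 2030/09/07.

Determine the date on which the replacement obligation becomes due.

Adding 20 calendar days to 2030/09/07 gives 2030/09/27, which is the last day of the repair period.
The last day of the response period: 30 calendar days after 2030/09/27 is 2030/10/27.
Adding 51 calendar days to 2030/10/27 gives 2030/12/17, which is the last day of the notice period.
Adding 61 calendar days to 2030/12/17 gives 2031/02/16, which is the date on which the replacement obligation becomes due. That falls on a Sunday, so it rolls to the next business day, Monday, 2031/02/17.

2031/02/17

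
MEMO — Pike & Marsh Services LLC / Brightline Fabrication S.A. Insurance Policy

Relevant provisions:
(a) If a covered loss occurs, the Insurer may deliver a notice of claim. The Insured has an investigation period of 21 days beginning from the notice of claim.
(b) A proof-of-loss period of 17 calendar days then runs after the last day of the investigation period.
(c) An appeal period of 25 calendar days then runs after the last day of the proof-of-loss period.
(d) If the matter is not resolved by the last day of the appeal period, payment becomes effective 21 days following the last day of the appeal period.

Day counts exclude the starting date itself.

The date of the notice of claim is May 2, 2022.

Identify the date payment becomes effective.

The last day of the investigation period: May 2, 2022 + 21 days = May 23, 2022.
Adding 17 calendar days to May 23, 2022 gives Jun 9, 2022, which is the last day of the proof-of-loss period.
The last day of the appeal period: 25 calendar days after Jun 9, 2022 is Jul 4, 2022.
The date payment becomes effective: Jul 4, 2022 + 21 days = Jul 25, 2022.

Jul 25, 2022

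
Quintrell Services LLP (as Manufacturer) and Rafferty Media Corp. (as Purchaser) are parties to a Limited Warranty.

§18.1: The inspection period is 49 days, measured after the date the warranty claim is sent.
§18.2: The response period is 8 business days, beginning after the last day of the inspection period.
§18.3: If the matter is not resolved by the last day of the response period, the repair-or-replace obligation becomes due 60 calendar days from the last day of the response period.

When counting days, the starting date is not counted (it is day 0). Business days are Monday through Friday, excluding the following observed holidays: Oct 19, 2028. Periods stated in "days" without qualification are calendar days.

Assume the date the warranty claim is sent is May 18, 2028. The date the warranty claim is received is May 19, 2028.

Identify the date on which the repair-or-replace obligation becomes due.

The last day of the inspection period: May 18, 2028 + 49 days = Jul 6, 2028.
From Thursday, Jul 6, 2028, 8 business days (Jul 7, Jul 10, Jul 11, Jul 12, Jul 13, Jul 14, Jul 17, Jul 18, skipping weekends) brings us to Tuesday, Jul 18, 2028, which is the last day of the response period.
The date on which the repair-or-replace obligation becomes due: 60 calendar days after Jul 18, 2028 is Sep 16, 2028.

Sep 16, 2028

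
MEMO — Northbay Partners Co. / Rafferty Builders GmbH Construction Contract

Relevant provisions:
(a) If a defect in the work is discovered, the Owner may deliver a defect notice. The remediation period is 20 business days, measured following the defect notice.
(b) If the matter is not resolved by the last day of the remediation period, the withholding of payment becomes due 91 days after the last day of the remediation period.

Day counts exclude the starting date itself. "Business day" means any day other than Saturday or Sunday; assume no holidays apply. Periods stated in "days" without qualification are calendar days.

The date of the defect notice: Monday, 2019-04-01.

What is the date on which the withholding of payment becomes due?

The last day of the remediation period: 20 business days after Monday, 2019-04-01, skipping weekends — Apr 2, Apr 3, Apr 4, Apr 5, …, Apr 25, Apr 26, Apr 29 — lands on Monday, 2019-04-29.
Adding 91 calendar days to 2019-04-29 gives 2019-07-29, which is the date on which the withholding of payment becomes due.

2019-07-29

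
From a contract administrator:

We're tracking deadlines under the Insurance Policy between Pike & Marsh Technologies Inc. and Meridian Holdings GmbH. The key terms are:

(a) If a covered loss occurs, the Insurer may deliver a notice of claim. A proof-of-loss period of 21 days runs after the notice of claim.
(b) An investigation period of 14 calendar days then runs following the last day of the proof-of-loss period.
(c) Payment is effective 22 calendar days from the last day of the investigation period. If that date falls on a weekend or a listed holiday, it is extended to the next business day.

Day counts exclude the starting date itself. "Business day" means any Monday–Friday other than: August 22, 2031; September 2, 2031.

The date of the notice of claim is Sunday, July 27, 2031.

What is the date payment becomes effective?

September 22, 2031

Adding 21 calendar days to July 27, 2031 gives August 17, 2031, which is the last day of the proof-of-loss period.
The last day of the investigation period: 14 calendar days after August 17, 2031 is August 31, 2031.
The date payment becomes effective: 22 calendar days after August 31, 2031 is September 22, 2031. September 22, 2031 is a Monday and is not a listed holiday, so no roll-forward applies.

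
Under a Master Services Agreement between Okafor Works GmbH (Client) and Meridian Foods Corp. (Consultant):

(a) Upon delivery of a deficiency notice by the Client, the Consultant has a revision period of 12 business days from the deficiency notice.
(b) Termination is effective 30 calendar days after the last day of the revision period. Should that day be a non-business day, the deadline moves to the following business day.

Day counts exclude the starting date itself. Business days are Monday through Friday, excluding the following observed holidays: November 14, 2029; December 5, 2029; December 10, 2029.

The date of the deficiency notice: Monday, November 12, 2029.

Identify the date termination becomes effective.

The last day of the revision period: counting 12 business days from Monday, November 12, 2029 (Nov 13, Nov 15, Nov 16, Nov 19, …, Nov 27, Nov 28, Nov 29, skipping weekends and the listed holiday on Nov 14) reaches Thursday, November 29, 2029.
Adding 30 calendar days to November 29, 2029 gives December 29, 2029, which is the date termination becomes effective. That falls on a Saturday, so it rolls to the next business day, Monday, December 31, 2029.

December 31, 2029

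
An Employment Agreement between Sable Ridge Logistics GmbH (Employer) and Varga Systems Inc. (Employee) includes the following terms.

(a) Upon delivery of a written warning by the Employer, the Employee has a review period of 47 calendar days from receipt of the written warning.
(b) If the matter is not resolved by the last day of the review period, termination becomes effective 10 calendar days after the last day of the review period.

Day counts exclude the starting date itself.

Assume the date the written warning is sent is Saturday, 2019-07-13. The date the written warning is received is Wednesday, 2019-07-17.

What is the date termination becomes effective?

The last day of the review period: 2019-07-17 + 47 days = 2019-09-02.
The date termination becomes effective: 2019-09-02 + 10 days = 2019-09-12.

2019-09-12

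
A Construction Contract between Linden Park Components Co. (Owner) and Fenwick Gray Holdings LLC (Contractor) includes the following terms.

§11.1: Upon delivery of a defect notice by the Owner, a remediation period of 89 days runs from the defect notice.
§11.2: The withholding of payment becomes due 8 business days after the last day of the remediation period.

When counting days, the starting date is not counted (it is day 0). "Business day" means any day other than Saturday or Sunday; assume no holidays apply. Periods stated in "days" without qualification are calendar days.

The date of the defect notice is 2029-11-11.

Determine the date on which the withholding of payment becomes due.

2030-02-20

The last day of the remediation period: 2029-11-11 + 89 days = 2030-02-08.
From Friday, 2030-02-08, 8 business days (Feb 11, Feb 12, Feb 13, Feb 14, Feb 15, Feb 18, Feb 19, Feb 20, skipping weekends) brings us to Wednesday, 2030-02-20, which is the date on which the withholding of payment becomes due.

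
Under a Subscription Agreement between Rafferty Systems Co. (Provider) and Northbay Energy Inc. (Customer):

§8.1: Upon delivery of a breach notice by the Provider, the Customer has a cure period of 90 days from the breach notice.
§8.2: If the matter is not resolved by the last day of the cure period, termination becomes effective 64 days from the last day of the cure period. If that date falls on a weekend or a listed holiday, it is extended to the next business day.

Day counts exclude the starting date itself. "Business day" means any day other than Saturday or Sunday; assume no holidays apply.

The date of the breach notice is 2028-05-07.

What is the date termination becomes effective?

2028-10-09

The last day of the cure period: 90 calendar days after 2028-05-07 is 2028-08-05.
The date termination becomes effective: 64 calendar days after 2028-08-05 is 2028-10-08. That falls on a Sunday, so it rolls to the next business day, Monday, 2028-10-09.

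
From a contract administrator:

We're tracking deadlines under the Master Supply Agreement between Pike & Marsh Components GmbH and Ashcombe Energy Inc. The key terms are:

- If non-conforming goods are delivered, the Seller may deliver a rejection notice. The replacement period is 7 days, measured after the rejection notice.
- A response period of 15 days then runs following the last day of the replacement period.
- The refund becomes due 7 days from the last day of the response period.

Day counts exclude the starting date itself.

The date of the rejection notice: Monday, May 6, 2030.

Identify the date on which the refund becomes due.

The last day of the replacement period: May 6, 2030 + 7 days = May 13, 2030.
The last day of the response period: 15 calendar days after May 13, 2030 is May 28, 2030.
Adding 7 calendar days to May 28, 2030 gives Jun 4, 2030, which is the date on which the refund becomes due.

Jun 4, 2030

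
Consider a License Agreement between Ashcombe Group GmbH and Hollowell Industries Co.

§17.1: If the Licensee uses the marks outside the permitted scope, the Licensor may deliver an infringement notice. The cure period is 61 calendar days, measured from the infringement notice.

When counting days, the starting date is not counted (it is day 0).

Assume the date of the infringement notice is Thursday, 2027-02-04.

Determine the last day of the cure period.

The last day of the cure period: 2027-02-04 + 61 days = 2027-04-06.

2027-04-06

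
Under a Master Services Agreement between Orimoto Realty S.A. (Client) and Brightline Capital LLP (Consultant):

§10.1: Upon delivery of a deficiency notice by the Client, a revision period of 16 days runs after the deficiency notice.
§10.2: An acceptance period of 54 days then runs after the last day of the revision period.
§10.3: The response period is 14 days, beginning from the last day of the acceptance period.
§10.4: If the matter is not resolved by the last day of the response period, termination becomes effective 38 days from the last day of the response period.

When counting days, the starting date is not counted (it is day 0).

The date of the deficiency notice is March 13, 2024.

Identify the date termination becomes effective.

July 13, 2024

The last day of the revision period: 16 calendar days after March 13, 2024 is March 29, 2024.
The last day of the acceptance period: March 29, 2024 + 54 days = May 22, 2024.
Adding 14 calendar days to May 22, 2024 gives June 5, 2024, which is the last day of the response period.
Adding 38 calendar days to June 5, 2024 gives July 13, 2024, which is the date termination becomes effective.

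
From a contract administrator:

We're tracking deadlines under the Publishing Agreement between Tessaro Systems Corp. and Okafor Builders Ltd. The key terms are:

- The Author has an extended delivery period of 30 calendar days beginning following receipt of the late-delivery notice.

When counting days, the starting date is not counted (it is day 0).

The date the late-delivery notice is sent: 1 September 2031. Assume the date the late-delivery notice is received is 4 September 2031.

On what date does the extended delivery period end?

4 October 2031

Adding 30 calendar days to 4 September 2031 gives 4 October 2031, which is the last day of the extended delivery period.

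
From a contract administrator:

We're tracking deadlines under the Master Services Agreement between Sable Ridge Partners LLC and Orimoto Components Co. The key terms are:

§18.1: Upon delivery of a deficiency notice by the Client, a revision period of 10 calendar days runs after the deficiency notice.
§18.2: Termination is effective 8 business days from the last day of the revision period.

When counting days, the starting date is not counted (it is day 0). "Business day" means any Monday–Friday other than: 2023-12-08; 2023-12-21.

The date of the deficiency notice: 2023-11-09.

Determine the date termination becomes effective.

The last day of the revision period: 2023-11-09 + 10 days = 2023-11-19.
From Sunday, 2023-11-19, 8 business days (Nov 20, Nov 21, Nov 22, Nov 23, Nov 24, Nov 27, Nov 28, Nov 29, skipping weekends) brings us to Wednesday, 2023-11-29, which is the date termination becomes effective.

2023-11-29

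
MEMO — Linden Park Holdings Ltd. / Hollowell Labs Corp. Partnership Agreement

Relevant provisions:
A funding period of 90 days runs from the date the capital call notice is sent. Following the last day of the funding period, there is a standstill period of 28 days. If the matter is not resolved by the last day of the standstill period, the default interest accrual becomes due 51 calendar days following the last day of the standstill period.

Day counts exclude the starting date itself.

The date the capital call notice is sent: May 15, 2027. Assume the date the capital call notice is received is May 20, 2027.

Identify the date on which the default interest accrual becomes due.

Oct 31, 2027

The last day of the funding period: May 15, 2027 + 90 days = Aug 13, 2027.
Adding 28 calendar days to Aug 13, 2027 gives Sep 10, 2027, which is the last day of the standstill period.
Adding 51 calendar days to Sep 10, 2027 gives Oct 31, 2027, which is the date on which the default interest accrual becomes due.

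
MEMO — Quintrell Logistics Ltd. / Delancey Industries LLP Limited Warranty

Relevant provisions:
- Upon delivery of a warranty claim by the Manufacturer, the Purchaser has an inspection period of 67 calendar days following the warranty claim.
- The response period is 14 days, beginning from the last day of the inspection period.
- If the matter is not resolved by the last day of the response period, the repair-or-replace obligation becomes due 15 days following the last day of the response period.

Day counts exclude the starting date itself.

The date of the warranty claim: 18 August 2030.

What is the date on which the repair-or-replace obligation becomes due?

22 November 2030

Adding 67 calendar days to 18 August 2030 gives 24 October 2030, which is the last day of the inspection period.
Adding 14 calendar days to 24 October 2030 gives 7 November 2030, which is the last day of the response period.
The date on which the repair-or-replace obligation becomes due: 7 November 2030 + 15 days = 22 November 2030.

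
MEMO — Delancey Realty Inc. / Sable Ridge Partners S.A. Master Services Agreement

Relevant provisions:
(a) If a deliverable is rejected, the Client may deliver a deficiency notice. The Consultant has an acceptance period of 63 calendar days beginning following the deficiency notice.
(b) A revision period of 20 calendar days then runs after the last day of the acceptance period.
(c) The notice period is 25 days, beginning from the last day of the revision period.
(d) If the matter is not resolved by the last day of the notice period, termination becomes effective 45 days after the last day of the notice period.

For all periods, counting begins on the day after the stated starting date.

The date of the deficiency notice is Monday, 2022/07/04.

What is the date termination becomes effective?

2022/12/04

The last day of the acceptance period: 2022/07/04 + 63 days = 2022/09/05.
Adding 20 calendar days to 2022/09/05 gives 2022/09/25, which is the last day of the revision period.
Adding 25 calendar days to 2022/09/25 gives 2022/10/20, which is the last day of the notice period.
Adding 45 calendar days to 2022/10/20 gives 2022/12/04, which is the date termination becomes effective.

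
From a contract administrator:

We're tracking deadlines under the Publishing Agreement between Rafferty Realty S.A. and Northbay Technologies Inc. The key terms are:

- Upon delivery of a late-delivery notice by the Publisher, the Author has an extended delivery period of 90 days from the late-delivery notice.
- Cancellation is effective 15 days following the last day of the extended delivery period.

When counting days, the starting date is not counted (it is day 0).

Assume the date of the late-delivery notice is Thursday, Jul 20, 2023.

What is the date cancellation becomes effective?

Adding 90 calendar days to Jul 20, 2023 gives Oct 18, 2023, which is the last day of the extended delivery period.
The date cancellation becomes effective: 15 calendar days after Oct 18, 2023 is Nov 2, 2023.

Nov 2, 2023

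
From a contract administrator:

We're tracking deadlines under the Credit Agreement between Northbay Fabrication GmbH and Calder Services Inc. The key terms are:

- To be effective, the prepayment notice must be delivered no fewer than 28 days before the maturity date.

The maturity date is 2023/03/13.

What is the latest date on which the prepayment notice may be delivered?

Counting back 28 calendar days from 2023/03/13 gives 2023/02/13.

2023/02/13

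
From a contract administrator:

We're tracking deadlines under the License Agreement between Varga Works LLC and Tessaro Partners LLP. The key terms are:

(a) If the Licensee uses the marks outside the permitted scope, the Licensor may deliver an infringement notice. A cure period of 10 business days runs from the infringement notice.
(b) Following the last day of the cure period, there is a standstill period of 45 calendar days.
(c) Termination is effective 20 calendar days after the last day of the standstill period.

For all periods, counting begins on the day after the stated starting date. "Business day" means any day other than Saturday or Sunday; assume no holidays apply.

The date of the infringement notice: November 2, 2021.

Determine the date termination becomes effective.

January 20, 2022

The last day of the cure period: 10 business days after Tuesday, November 2, 2021, skipping weekends — Nov 3, Nov 4, Nov 5, Nov 8, Nov 9, Nov 10, Nov 11, Nov 12, Nov 15, Nov 16 — lands on Tuesday, November 16, 2021.
Adding 45 calendar days to November 16, 2021 gives December 31, 2021, which is the last day of the standstill period.
The date termination becomes effective: December 31, 2021 + 20 days = January 20, 2022.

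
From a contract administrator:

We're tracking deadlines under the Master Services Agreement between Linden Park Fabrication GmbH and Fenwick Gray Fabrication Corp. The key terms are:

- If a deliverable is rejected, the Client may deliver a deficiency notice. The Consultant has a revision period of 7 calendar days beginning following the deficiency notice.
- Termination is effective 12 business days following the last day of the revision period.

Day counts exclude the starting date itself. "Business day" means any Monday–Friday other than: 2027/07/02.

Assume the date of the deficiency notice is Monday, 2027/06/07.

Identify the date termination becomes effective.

The last day of the revision period: 2027/06/07 + 7 days = 2027/06/14.
The date termination becomes effective: counting 12 business days from Monday, 2027/06/14 (Jun 15, Jun 16, Jun 17, Jun 18, …, Jun 28, Jun 29, Jun 30, skipping weekends) reaches Wednesday, 2027/06/30.

2027/06/30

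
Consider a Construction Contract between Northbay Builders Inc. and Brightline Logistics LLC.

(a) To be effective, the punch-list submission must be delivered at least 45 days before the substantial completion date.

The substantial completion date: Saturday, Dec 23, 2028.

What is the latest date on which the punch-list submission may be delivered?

Nov 8, 2028

Dec 23, 2028 minus 45 days is Nov 8, 2028.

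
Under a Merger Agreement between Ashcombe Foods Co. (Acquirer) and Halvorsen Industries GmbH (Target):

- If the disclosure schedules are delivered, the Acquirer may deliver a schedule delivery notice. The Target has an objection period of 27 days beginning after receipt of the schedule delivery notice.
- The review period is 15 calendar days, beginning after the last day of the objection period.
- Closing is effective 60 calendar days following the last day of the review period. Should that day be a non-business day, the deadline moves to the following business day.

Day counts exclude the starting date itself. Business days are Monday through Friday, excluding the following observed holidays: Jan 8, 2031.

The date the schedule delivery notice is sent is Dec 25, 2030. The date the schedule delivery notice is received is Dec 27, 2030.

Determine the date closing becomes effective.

Apr 8, 2031

Adding 27 calendar days to Dec 27, 2030 gives Jan 23, 2031, which is the last day of the objection period.
The last day of the review period: Jan 23, 2031 + 15 days = Feb 7, 2031.
The date closing becomes effective: 60 calendar days after Feb 7, 2031 is Apr 8, 2031. Apr 8, 2031 is a Tuesday and is not a listed holiday, so no roll-forward applies.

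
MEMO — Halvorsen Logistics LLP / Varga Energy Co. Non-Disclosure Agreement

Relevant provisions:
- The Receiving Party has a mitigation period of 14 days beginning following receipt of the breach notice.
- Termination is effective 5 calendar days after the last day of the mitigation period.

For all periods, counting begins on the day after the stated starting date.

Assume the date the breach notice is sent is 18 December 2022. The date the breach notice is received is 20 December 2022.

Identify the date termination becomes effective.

The last day of the mitigation period: 14 calendar days after 20 December 2022 is 3 January 2023.
The date termination becomes effective: 3 January 2023 + 5 days = 8 January 2023.

8 January 2023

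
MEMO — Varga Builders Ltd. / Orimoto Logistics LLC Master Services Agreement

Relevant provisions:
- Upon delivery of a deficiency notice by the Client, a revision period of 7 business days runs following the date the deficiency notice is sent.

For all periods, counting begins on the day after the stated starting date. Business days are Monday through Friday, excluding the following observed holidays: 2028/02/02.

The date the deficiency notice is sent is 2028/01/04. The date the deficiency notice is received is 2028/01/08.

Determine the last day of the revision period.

From Tuesday, 2028/01/04, 7 business days (Jan 5, Jan 6, Jan 7, Jan 10, Jan 11, Jan 12, Jan 13, skipping weekends) brings us to Thursday, 2028/01/13, which is the last day of the revision period.

2028/01/13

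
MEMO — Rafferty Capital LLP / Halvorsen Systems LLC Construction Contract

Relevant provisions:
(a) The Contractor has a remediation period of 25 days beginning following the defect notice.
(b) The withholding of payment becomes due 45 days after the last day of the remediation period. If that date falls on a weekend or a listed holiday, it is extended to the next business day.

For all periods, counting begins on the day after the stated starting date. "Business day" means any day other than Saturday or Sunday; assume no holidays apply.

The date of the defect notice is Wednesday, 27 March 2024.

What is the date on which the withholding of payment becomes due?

5 June 2024

The last day of the remediation period: 27 March 2024 + 25 days = 21 April 2024.
The date on which the withholding of payment becomes due: 21 April 2024 + 45 days = 5 June 2024. 5 June 2024 is a Wednesday, so no roll-forward applies.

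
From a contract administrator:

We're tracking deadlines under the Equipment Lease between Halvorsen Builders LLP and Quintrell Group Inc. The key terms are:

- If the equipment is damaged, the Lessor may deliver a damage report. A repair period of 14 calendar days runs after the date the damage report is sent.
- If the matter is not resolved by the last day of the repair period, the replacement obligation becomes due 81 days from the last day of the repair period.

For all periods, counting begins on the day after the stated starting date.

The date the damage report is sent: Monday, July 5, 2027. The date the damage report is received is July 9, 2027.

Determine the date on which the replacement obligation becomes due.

The last day of the repair period: July 5, 2027 + 14 days = July 19, 2027.
Adding 81 calendar days to July 19, 2027 gives October 8, 2027, which is the date on which the replacement obligation becomes due.

October 8, 2027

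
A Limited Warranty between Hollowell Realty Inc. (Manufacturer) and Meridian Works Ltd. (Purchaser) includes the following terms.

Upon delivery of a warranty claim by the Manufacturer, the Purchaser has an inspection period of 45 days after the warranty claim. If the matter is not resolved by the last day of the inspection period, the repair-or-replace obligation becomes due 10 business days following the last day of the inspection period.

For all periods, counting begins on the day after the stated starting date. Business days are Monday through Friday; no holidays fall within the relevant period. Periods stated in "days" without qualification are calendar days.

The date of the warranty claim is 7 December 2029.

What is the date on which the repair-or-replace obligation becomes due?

4 February 2030

The last day of the inspection period: 45 calendar days after 7 December 2029 is 21 January 2030.
The date on which the repair-or-replace obligation becomes due: 10 business days after Monday, 21 January 2030, skipping weekends — Jan 22, Jan 23, Jan 24, Jan 25, Jan 28, Jan 29, Jan 30, Jan 31, Feb 1, Feb 4 — lands on Monday, 4 February 2030.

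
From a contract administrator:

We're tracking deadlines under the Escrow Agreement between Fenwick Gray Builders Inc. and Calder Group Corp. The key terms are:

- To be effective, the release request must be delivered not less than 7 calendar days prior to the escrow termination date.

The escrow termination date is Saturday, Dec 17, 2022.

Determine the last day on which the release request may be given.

Counting back 7 calendar days from Dec 17, 2022 gives Dec 10, 2022.

Dec 10, 2022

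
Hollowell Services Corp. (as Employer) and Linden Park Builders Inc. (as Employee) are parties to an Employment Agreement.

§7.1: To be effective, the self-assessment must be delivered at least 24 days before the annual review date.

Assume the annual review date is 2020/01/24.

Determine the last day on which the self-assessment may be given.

2019/12/31

2020/01/24 minus 24 days is 2019/12/31.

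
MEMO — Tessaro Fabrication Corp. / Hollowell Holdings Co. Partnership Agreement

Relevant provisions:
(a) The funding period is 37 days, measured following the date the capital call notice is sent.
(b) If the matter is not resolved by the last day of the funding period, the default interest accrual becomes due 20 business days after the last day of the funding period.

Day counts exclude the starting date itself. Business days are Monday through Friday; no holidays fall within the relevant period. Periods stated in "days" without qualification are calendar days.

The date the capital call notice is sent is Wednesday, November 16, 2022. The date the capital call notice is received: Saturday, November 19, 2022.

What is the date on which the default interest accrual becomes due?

The last day of the funding period: November 16, 2022 + 37 days = December 23, 2022.
From Friday, December 23, 2022, 20 business days (Dec 26, Dec 27, Dec 28, Dec 29, …, Jan 18, Jan 19, Jan 20, skipping weekends) brings us to Friday, January 20, 2023, which is the date on which the default interest accrual becomes due.

January 20, 2023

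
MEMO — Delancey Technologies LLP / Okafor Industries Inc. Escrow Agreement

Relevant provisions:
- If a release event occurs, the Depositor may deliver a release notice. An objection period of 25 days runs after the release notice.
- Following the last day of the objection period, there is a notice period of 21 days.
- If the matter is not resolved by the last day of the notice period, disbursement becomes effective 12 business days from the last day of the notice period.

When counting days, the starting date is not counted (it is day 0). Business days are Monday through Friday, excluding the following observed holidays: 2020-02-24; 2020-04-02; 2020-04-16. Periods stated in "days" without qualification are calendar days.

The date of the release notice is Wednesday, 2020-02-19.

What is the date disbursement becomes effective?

2020-04-22

The last day of the objection period: 25 calendar days after 2020-02-19 is 2020-03-15.
Adding 21 calendar days to 2020-03-15 gives 2020-04-05, which is the last day of the notice period.
The date disbursement becomes effective: 12 business days after Sunday, 2020-04-05, skipping weekends and the listed holiday on Apr 16 — Apr 6, Apr 7, Apr 8, Apr 9, …, Apr 20, Apr 21, Apr 22 — lands on Wednesday, 2020-04-22.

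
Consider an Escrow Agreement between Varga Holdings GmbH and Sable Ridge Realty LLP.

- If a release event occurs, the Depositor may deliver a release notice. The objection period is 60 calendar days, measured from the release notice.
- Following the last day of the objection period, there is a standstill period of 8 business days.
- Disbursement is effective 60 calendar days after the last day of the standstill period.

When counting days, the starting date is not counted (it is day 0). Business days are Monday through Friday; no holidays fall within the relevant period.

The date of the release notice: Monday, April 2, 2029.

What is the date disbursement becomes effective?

August 12, 2029

The last day of the objection period: April 2, 2029 + 60 days = June 1, 2029.
The last day of the standstill period: counting 8 business days from Friday, June 1, 2029 (Jun 4, Jun 5, Jun 6, Jun 7, Jun 8, Jun 11, Jun 12, Jun 13, skipping weekends) reaches Wednesday, June 13, 2029.
The date disbursement becomes effective: June 13, 2029 + 60 days = August 12, 2029.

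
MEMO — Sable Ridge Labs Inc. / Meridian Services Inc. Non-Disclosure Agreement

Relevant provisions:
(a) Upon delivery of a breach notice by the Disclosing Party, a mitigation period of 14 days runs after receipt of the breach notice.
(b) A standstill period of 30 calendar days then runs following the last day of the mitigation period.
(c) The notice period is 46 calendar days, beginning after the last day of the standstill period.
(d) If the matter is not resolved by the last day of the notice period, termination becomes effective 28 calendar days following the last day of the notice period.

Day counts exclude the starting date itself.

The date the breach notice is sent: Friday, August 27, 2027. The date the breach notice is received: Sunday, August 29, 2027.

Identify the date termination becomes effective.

The last day of the mitigation period: August 29, 2027 + 14 days = September 12, 2027.
The last day of the standstill period: September 12, 2027 + 30 days = October 12, 2027.
Adding 46 calendar days to October 12, 2027 gives November 27, 2027, which is the last day of the notice period.
Adding 28 calendar days to November 27, 2027 gives December 25, 2027, which is the date termination becomes effective.

December 25, 2027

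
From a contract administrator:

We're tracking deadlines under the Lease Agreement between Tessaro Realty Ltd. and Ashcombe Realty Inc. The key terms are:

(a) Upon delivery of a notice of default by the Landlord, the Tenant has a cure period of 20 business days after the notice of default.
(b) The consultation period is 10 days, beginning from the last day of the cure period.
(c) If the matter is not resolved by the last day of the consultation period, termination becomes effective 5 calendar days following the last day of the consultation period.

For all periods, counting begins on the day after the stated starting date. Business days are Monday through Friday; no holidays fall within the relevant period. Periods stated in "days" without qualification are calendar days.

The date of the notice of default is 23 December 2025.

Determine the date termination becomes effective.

The last day of the cure period: 20 business days after Tuesday, 23 December 2025, skipping weekends — Dec 24, Dec 25, Dec 26, Dec 29, …, Jan 16, Jan 19, Jan 20 — lands on Tuesday, 20 January 2026.
The last day of the consultation period: 10 calendar days after 20 January 2026 is 30 January 2026.
The date termination becomes effective: 5 calendar days after 30 January 2026 is 4 February 2026.

4 February 2026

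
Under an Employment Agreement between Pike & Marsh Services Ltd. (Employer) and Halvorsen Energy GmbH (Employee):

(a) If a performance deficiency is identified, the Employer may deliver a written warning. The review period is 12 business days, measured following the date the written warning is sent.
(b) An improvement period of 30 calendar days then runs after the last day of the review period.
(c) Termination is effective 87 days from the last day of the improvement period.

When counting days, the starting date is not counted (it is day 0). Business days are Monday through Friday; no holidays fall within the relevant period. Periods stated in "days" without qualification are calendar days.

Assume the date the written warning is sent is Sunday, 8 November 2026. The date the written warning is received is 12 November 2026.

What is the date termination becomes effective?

The last day of the review period: 12 business days after Sunday, 8 November 2026, skipping weekends — Nov 9, Nov 10, Nov 11, Nov 12, …, Nov 20, Nov 23, Nov 24 — lands on Tuesday, 24 November 2026.
Adding 30 calendar days to 24 November 2026 gives 24 December 2026, which is the last day of the improvement period.
Adding 87 calendar days to 24 December 2026 gives 21 March 2027, which is the date termination becomes effective.

21 March 2027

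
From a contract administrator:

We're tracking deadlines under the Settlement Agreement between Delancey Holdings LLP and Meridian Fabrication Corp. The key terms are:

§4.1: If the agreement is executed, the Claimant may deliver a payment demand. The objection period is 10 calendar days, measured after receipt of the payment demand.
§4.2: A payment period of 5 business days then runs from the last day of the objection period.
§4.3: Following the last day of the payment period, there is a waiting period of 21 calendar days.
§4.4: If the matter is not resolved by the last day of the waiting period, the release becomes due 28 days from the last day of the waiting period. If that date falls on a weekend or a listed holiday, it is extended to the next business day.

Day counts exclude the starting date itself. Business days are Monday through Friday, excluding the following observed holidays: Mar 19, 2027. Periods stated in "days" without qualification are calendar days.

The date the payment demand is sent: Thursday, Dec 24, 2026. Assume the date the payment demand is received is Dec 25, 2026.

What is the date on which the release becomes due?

The last day of the objection period: Dec 25, 2026 + 10 days = Jan 4, 2027.
From Monday, Jan 4, 2027, 5 business days (Jan 5, Jan 6, Jan 7, Jan 8, Jan 11, skipping weekends) brings us to Monday, Jan 11, 2027, which is the last day of the payment period.
The last day of the waiting period: 21 calendar days after Jan 11, 2027 is Feb 1, 2027.
Adding 28 calendar days to Feb 1, 2027 gives Mar 1, 2027, which is the date on which the release becomes due. Mar 1, 2027 is a Monday and is not a listed holiday, so no roll-forward applies.

Mar 1, 2027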